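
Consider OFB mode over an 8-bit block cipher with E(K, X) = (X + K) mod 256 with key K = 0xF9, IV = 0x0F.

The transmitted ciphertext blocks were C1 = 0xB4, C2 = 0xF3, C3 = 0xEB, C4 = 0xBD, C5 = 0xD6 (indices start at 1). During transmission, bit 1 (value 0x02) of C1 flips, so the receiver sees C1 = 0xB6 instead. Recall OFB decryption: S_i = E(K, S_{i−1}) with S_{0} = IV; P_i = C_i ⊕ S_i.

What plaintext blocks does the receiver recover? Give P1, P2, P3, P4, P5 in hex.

Only C1 changed, to 0xB6. In OFB, a change in C_i flips the same bit in P_i only; the keystream is unaffected. Decrypting the received ciphertext:
P1: S = E(K, 0x0F) = 0x08; 0xB6 ⊕ 0x08 = 0xBE.
P2: S = E(K, 0x08) = 0x01; 0xF3 ⊕ 0x01 = 0xF2.
P3: S = E(K, 0x01) = 0xFA; 0xEB ⊕ 0xFA = 0x11.
P4: S = E(K, 0xFA) = 0xF3; 0xBD ⊕ 0xF3 = 0x4E.
P5: S = E(K, 0xF3) = 0xEC; 0xD6 ⊕ 0xEC = 0x3A.
Blocks that differ from the original plaintext: P1.

P1 = 0xBE, P2 = 0xF2, P3 = 0x11, P4 = 0x4E, P5 = 0x3A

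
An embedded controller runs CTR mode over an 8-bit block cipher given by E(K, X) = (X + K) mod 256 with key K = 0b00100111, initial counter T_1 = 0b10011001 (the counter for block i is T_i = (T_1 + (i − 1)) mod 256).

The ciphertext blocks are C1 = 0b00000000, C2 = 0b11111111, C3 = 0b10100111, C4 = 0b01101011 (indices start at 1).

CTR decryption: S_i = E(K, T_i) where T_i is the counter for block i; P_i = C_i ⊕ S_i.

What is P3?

P3: T = 0b10011011, S = E(K, T) = 0b11000010; 0b10100111 ⊕ 0b11000010 = 0b01100101.

P3 = 0b01100101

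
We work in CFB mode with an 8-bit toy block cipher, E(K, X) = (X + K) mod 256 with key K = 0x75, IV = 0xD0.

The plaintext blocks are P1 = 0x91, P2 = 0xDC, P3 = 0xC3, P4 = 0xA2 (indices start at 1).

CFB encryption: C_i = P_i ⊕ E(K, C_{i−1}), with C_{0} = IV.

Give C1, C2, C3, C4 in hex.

C1 = 0xD4, C2 = 0x95, C3 = 0xC9, C4 = 0x9C

C1: E(K, 0xD0) = 0x45; 0x91 ⊕ 0x45 = 0xD4.
C2: E(K, 0xD4) = 0x49; 0xDC ⊕ 0x49 = 0x95.
C3: E(K, 0x95) = 0x0A; 0xC3 ⊕ 0x0A = 0xC9.
C4: E(K, 0xC9) = 0x3E; 0xA2 ⊕ 0x3E = 0x9C.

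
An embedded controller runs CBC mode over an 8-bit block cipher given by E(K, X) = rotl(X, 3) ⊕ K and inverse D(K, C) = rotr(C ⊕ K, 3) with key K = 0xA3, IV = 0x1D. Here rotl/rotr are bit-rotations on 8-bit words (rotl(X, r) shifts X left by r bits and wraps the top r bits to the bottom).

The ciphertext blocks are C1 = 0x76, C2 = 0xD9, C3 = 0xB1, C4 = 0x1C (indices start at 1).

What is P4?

P4 = 0x46

CBC decryption: P_i = D(K, C_i) ⊕ C_{i−1}, with C_{0} = IV.
P4: D(K, 0x1C) = 0xF7; 0xF7 ⊕ 0xB1 = 0x46.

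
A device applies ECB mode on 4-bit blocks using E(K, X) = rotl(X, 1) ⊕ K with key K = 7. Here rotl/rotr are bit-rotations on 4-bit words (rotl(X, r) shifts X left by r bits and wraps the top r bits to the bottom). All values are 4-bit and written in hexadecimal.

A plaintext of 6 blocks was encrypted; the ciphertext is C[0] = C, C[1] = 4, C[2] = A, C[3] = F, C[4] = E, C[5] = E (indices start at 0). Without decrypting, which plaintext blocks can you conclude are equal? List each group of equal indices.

P[4] = P[5]

ECB encrypts each block independently with the same key, so equal ciphertext blocks imply equal plaintext blocks.
C[4] = C[5] = E, so P[4] = P[5].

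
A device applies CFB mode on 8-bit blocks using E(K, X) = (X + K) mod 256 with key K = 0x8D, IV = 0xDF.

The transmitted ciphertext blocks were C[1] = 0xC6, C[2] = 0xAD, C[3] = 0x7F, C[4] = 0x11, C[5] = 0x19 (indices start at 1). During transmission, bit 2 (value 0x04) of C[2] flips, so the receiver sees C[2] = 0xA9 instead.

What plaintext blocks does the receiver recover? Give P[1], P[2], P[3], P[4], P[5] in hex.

CFB decryption: P_i = C_i ⊕ E(K, C_{i−1}), with C_{0} = IV.
Only C[2] changed, to 0xA9. In CFB, a change in C_i flips the same bit in P_i and garbles P_{i+1}. Decrypting the received ciphertext:
P[1]: E(K, 0xDF) = 0x6C; 0xC6 ⊕ 0x6C = 0xAA.
P[2]: E(K, 0xC6) = 0x53; 0xA9 ⊕ 0x53 = 0xFA.
P[3]: E(K, 0xA9) = 0x36; 0x7F ⊕ 0x36 = 0x49.
P[4]: E(K, 0x7F) = 0x0C; 0x11 ⊕ 0x0C = 0x1D.
P[5]: E(K, 0x11) = 0x9E; 0x19 ⊕ 0x9E = 0x87.
Blocks that differ from the original plaintext: P[2], P[3].

P[1] = 0xAA, P[2] = 0xFA, P[3] = 0x49, P[4] = 0x1D, P[5] = 0x87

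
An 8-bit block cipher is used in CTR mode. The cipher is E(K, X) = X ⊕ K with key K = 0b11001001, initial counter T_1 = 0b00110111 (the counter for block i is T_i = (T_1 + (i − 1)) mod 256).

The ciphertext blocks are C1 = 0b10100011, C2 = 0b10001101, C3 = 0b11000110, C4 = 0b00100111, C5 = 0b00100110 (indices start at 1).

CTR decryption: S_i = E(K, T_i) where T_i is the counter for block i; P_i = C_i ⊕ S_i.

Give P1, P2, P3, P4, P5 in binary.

P1: T = 0b00110111, S = E(K, T) = 0b11111110; 0b10100011 ⊕ 0b11111110 = 0b01011101.
P2: T = 0b00111000, S = E(K, T) = 0b11110001; 0b10001101 ⊕ 0b11110001 = 0b01111100.
P3: T = 0b00111001, S = E(K, T) = 0b11110000; 0b11000110 ⊕ 0b11110000 = 0b00110110.
P4: T = 0b00111010, S = E(K, T) = 0b11110011; 0b00100111 ⊕ 0b11110011 = 0b11010100.
P5: T = 0b00111011, S = E(K, T) = 0b11110010; 0b00100110 ⊕ 0b11110010 = 0b11010100.

P1 = 0b01011101, P2 = 0b01111100, P3 = 0b00110110, P4 = 0b11010100, P5 = 0b11010100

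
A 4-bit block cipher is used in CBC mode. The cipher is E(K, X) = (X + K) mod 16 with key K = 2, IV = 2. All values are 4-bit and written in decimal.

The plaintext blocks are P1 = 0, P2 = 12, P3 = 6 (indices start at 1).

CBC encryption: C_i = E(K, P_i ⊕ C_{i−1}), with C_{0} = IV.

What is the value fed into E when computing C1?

2

C1: P1 ⊕ 2 = 2; E(K, 2) = 4.
So the input to E for block 1 is 2.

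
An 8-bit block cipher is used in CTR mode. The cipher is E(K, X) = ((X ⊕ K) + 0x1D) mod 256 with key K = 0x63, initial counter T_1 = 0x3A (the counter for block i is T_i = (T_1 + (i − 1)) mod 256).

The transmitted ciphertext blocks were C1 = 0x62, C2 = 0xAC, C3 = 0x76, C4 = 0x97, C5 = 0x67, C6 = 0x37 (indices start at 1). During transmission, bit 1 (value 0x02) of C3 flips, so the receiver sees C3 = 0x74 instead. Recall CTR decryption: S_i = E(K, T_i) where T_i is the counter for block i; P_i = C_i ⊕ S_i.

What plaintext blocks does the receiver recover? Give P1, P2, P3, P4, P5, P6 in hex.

Only C3 changed, to 0x74. In CTR, a change in C_i flips the same bit in P_i only; the keystream is unaffected. Decrypting the received ciphertext:
P1: T = 0x3A, S = E(K, T) = 0x76; 0x62 ⊕ 0x76 = 0x14.
P2: T = 0x3B, S = E(K, T) = 0x75; 0xAC ⊕ 0x75 = 0xD9.
P3: T = 0x3C, S = E(K, T) = 0x7C; 0x74 ⊕ 0x7C = 0x08.
P4: T = 0x3D, S = E(K, T) = 0x7B; 0x97 ⊕ 0x7B = 0xEC.
P5: T = 0x3E, S = E(K, T) = 0x7A; 0x67 ⊕ 0x7A = 0x1D.
P6: T = 0x3F, S = E(K, T) = 0x79; 0x37 ⊕ 0x79 = 0x4E.
Blocks that differ from the original plaintext: P3.

P1 = 0x14, P2 = 0xD9, P3 = 0x08, P4 = 0xEC, P5 = 0x1D, P6 = 0x4E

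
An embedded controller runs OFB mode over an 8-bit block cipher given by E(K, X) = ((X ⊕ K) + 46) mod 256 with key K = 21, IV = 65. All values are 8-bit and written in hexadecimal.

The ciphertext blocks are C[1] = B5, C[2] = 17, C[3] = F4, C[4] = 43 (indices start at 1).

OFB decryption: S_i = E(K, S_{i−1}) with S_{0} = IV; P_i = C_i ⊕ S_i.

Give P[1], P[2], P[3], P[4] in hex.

P[1] = 3F, P[2] = E6, P[3] = E2, P[4] = 3E

P[1]: S = E(K, 65) = 8A; B5 ⊕ 8A = 3F.
P[2]: S = E(K, 8A) = F1; 17 ⊕ F1 = E6.
P[3]: S = E(K, F1) = 16; F4 ⊕ 16 = E2.
P[4]: S = E(K, 16) = 7D; 43 ⊕ 7D = 3E.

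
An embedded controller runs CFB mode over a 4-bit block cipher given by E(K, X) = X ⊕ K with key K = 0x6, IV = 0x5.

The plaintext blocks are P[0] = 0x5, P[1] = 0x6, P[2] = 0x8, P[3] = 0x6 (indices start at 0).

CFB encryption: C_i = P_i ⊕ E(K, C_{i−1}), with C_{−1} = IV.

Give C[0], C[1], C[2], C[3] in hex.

C[0] = 0x6, C[1] = 0x6, C[2] = 0x8, C[3] = 0x8

C[0]: E(K, 0x5) = 0x3; 0x5 ⊕ 0x3 = 0x6.
C[1]: E(K, 0x6) = 0x0; 0x6 ⊕ 0x0 = 0x6.
C[2]: E(K, 0x6) = 0x0; 0x8 ⊕ 0x0 = 0x8.
C[3]: E(K, 0x8) = 0xE; 0x6 ⊕ 0xE = 0x8.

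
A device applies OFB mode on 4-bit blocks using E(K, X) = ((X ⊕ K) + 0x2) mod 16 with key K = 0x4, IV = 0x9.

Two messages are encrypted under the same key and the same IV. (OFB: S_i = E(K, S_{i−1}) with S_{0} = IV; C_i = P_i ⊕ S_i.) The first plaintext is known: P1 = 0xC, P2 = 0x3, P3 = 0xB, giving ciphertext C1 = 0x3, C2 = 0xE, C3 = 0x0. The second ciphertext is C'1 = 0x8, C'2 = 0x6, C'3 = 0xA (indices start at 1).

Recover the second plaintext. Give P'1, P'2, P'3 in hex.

P'1 = 0x7, P'2 = 0xB, P'3 = 0x1

In OFB with a reused IV, both messages share the same keystream S_i, so C_i ⊕ C'_i = P_i ⊕ P'_i and thus P'_i = P_i ⊕ C_i ⊕ C'_i.
P'1: 0xC ⊕ 0x3 ⊕ 0x8 = 0x7.
P'2: 0x3 ⊕ 0xE ⊕ 0x6 = 0xB.
P'3: 0xB ⊕ 0x0 ⊕ 0xA = 0x1.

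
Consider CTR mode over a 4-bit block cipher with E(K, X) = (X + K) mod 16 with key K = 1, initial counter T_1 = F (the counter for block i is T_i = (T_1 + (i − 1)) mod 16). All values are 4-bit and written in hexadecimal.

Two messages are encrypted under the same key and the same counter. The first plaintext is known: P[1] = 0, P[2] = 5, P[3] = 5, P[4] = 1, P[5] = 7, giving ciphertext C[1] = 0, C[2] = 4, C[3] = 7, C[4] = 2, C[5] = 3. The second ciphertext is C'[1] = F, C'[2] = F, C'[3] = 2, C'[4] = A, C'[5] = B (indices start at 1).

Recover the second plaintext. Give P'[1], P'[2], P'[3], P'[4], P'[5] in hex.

P'[1] = F, P'[2] = E, P'[3] = 0, P'[4] = 9, P'[5] = F

In CTR with a reused counter, both messages share the same keystream S_i, so C_i ⊕ C'_i = P_i ⊕ P'_i and thus P'_i = P_i ⊕ C_i ⊕ C'_i.
P'[1]: 0 ⊕ 0 ⊕ F = F.
P'[2]: 5 ⊕ 4 ⊕ F = E.
P'[3]: 5 ⊕ 7 ⊕ 2 = 0.
P'[4]: 1 ⊕ 2 ⊕ A = 9.
P'[5]: 7 ⊕ 3 ⊕ B = F.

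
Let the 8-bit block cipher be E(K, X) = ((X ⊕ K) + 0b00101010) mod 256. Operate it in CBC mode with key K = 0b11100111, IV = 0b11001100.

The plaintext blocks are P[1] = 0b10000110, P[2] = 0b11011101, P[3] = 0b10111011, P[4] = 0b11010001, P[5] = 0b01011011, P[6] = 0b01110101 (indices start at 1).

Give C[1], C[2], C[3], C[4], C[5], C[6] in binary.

C[1] = 0b11010111, C[2] = 0b00010111, C[3] = 0b01110101, C[4] = 0b01101101, C[5] = 0b11111011, C[6] = 0b10010011

CBC encryption: C_i = E(K, P_i ⊕ C_{i−1}), with C_{0} = IV.
C[1]: P[1] ⊕ 0b11001100 = 0b01001010; E(K, 0b01001010) = 0b11010111.
C[2]: P[2] ⊕ 0b11010111 = 0b00001010; E(K, 0b00001010) = 0b00010111.
C[3]: P[3] ⊕ 0b00010111 = 0b10101100; E(K, 0b10101100) = 0b01110101.
C[4]: P[4] ⊕ 0b01110101 = 0b10100100; E(K, 0b10100100) = 0b01101101.
C[5]: P[5] ⊕ 0b01101101 = 0b00110110; E(K, 0b00110110) = 0b11111011.
C[6]: P[6] ⊕ 0b11111011 = 0b10001110; E(K, 0b10001110) = 0b10010011.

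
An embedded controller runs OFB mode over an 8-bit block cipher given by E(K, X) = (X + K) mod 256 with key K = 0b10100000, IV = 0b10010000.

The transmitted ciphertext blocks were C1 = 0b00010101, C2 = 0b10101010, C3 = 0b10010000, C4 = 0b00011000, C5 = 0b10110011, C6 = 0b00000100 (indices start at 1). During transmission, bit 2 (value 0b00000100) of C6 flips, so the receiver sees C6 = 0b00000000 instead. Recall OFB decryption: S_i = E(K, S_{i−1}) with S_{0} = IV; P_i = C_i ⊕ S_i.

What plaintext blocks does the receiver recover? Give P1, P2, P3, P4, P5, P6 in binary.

Only C6 changed, to 0b00000000. In OFB, a change in C_i flips the same bit in P_i only; the keystream is unaffected. Decrypting the received ciphertext:
P1: S = E(K, 0b10010000) = 0b00110000; 0b00010101 ⊕ 0b00110000 = 0b00100101.
P2: S = E(K, 0b00110000) = 0b11010000; 0b10101010 ⊕ 0b11010000 = 0b01111010.
P3: S = E(K, 0b11010000) = 0b01110000; 0b10010000 ⊕ 0b01110000 = 0b11100000.
P4: S = E(K, 0b01110000) = 0b00010000; 0b00011000 ⊕ 0b00010000 = 0b00001000.
P5: S = E(K, 0b00010000) = 0b10110000; 0b10110011 ⊕ 0b10110000 = 0b00000011.
P6: S = E(K, 0b10110000) = 0b01010000; 0b00000000 ⊕ 0b01010000 = 0b01010000.
Blocks that differ from the original plaintext: P6.

P1 = 0b00100101, P2 = 0b01111010, P3 = 0b11100000, P4 = 0b00001000, P5 = 0b00000011, P6 = 0b01010000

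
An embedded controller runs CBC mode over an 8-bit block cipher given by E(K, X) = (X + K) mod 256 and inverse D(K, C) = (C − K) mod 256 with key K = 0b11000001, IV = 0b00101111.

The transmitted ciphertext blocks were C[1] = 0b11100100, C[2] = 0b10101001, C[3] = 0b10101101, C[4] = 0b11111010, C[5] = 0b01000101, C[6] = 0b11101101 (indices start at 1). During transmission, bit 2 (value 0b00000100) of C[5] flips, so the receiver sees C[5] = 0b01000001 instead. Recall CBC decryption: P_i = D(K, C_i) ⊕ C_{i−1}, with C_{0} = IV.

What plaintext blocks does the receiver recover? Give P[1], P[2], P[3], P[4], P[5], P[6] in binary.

Only C[5] changed, to 0b01000001. In CBC, a change in C_i garbles P_i and flips the same bit in P_{i+1}. Decrypting the received ciphertext:
P[1]: D(K, 0b11100100) = 0b00100011; 0b00100011 ⊕ 0b00101111 = 0b00001100.
P[2]: D(K, 0b10101001) = 0b11101000; 0b11101000 ⊕ 0b11100100 = 0b00001100.
P[3]: D(K, 0b10101101) = 0b11101100; 0b11101100 ⊕ 0b10101001 = 0b01000101.
P[4]: D(K, 0b11111010) = 0b00111001; 0b00111001 ⊕ 0b10101101 = 0b10010100.
P[5]: D(K, 0b01000001) = 0b10000000; 0b10000000 ⊕ 0b11111010 = 0b01111010.
P[6]: D(K, 0b11101101) = 0b00101100; 0b00101100 ⊕ 0b01000001 = 0b01101101.
Blocks that differ from the original plaintext: P[5], P[6].

P[1] = 0b00001100, P[2] = 0b00001100, P[3] = 0b01000101, P[4] = 0b10010100, P[5] = 0b01111010, P[6] = 0b01101101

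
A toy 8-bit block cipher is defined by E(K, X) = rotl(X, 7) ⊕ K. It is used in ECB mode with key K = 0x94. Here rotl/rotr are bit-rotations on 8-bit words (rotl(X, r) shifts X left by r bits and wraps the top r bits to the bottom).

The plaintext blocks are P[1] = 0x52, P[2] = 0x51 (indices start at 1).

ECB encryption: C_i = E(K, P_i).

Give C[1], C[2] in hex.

C[1] = 0xBD, C[2] = 0x3C

C[1]: E(K, 0x52) = 0xBD.
C[2]: E(K, 0x51) = 0x3C.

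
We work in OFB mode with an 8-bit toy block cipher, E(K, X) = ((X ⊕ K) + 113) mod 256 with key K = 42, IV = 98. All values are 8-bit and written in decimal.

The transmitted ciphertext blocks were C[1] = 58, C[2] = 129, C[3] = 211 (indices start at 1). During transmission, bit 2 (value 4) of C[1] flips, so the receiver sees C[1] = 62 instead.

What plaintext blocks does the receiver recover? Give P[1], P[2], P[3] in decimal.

P[1] = 135, P[2] = 133, P[3] = 76

OFB decryption: S_i = E(K, S_{i−1}) with S_{0} = IV; P_i = C_i ⊕ S_i.
Only C[1] changed, to 62. In OFB, a change in C_i flips the same bit in P_i only; the keystream is unaffected. Decrypting the received ciphertext:
P[1]: S = E(K, 98) = 185; 62 ⊕ 185 = 135.
P[2]: S = E(K, 185) = 4; 129 ⊕ 4 = 133.
P[3]: S = E(K, 4) = 159; 211 ⊕ 159 = 76.
Blocks that differ from the original plaintext: P[1].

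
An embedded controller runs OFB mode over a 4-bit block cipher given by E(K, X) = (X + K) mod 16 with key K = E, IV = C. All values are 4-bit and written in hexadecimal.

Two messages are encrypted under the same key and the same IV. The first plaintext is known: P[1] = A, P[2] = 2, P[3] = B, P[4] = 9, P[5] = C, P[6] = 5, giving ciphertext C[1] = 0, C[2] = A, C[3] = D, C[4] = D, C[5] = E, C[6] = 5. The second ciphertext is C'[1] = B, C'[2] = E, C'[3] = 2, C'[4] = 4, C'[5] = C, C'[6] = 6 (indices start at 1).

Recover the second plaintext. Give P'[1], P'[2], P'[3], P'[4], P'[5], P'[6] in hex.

P'[1] = 1, P'[2] = 6, P'[3] = 4, P'[4] = 0, P'[5] = E, P'[6] = 6

In OFB with a reused IV, both messages share the same keystream S_i, so C_i ⊕ C'_i = P_i ⊕ P'_i and thus P'_i = P_i ⊕ C_i ⊕ C'_i.
P'[1]: A ⊕ 0 ⊕ B = 1.
P'[2]: 2 ⊕ A ⊕ E = 6.
P'[3]: B ⊕ D ⊕ 2 = 4.
P'[4]: 9 ⊕ D ⊕ 4 = 0.
P'[5]: C ⊕ E ⊕ C = E.
P'[6]: 5 ⊕ 5 ⊕ 6 = 6.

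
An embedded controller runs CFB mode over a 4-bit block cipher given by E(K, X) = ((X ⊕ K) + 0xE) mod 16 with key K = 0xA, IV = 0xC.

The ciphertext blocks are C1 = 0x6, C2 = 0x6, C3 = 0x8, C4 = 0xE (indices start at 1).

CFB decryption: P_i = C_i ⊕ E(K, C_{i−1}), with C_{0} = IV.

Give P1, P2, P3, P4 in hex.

P1 = 0x2, P2 = 0xC, P3 = 0x2, P4 = 0xE

P1: E(K, 0xC) = 0x4; 0x6 ⊕ 0x4 = 0x2.
P2: E(K, 0x6) = 0xA; 0x6 ⊕ 0xA = 0xC.
P3: E(K, 0x6) = 0xA; 0x8 ⊕ 0xA = 0x2.
P4: E(K, 0x8) = 0x0; 0xE ⊕ 0x0 = 0xE.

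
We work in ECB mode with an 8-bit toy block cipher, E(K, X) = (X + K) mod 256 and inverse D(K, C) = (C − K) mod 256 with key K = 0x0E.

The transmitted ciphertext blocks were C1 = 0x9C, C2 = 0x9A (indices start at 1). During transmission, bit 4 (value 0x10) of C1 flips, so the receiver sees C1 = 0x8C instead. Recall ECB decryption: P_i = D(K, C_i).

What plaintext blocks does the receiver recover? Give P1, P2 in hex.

P1 = 0x7E, P2 = 0x8C

Only C1 changed, to 0x8C. In ECB, a change in C_i affects only P_i. Decrypting the received ciphertext:
P1: D(K, 0x8C) = 0x7E.
P2: D(K, 0x9A) = 0x8C.
Blocks that differ from the original plaintext: P1.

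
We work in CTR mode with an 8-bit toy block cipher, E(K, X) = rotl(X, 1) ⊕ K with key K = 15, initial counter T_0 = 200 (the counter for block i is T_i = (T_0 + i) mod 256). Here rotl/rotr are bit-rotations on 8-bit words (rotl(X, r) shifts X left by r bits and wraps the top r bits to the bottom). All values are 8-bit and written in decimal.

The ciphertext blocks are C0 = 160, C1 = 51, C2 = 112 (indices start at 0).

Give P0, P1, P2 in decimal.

P0 = 62, P1 = 175, P2 = 234

CTR decryption: S_i = E(K, T_i) where T_i is the counter for block i; P_i = C_i ⊕ S_i.
P0: T = 200, S = E(K, T) = 158; 160 ⊕ 158 = 62.
P1: T = 201, S = E(K, T) = 156; 51 ⊕ 156 = 175.
P2: T = 202, S = E(K, T) = 154; 112 ⊕ 154 = 234.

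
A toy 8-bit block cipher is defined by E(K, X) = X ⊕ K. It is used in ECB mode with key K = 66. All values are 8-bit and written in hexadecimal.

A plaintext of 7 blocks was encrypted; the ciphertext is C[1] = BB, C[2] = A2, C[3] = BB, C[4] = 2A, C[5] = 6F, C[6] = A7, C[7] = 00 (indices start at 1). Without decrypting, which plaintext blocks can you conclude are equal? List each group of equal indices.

P[1] = P[3]

ECB encrypts each block independently with the same key, so equal ciphertext blocks imply equal plaintext blocks.
C[1] = C[3] = BB, so P[1] = P[3].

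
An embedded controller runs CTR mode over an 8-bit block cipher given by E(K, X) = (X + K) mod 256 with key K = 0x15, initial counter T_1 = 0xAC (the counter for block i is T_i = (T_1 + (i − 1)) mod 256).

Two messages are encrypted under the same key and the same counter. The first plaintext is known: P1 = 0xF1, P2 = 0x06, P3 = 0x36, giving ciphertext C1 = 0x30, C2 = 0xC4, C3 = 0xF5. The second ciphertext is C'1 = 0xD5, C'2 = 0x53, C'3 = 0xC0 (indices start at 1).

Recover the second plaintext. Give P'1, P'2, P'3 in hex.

P'1 = 0x14, P'2 = 0x91, P'3 = 0x03

In CTR with a reused counter, both messages share the same keystream S_i, so C_i ⊕ C'_i = P_i ⊕ P'_i and thus P'_i = P_i ⊕ C_i ⊕ C'_i.
P'1: 0xF1 ⊕ 0x30 ⊕ 0xD5 = 0x14.
P'2: 0x06 ⊕ 0xC4 ⊕ 0x53 = 0x91.
P'3: 0x36 ⊕ 0xF5 ⊕ 0xC0 = 0x03.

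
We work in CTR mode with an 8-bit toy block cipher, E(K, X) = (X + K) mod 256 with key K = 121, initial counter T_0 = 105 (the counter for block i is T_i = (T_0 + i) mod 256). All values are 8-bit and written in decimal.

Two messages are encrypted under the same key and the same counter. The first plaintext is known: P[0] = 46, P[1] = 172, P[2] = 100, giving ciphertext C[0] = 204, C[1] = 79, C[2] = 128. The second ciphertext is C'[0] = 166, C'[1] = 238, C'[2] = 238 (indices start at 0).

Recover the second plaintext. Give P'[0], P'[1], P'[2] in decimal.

P'[0] = 68, P'[1] = 13, P'[2] = 10

In CTR with a reused counter, both messages share the same keystream S_i, so C_i ⊕ C'_i = P_i ⊕ P'_i and thus P'_i = P_i ⊕ C_i ⊕ C'_i.
P'[0]: 46 ⊕ 204 ⊕ 166 = 68.
P'[1]: 172 ⊕ 79 ⊕ 238 = 13.
P'[2]: 100 ⊕ 128 ⊕ 238 = 10.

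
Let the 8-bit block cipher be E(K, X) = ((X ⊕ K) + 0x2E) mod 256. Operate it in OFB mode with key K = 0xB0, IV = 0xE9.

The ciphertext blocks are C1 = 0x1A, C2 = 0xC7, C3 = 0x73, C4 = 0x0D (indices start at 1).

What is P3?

OFB decryption: S_i = E(K, S_{i−1}) with S_{0} = IV; P_i = C_i ⊕ S_i.
P1: S = E(K, 0xE9) = 0x87; 0x1A ⊕ 0x87 = 0x9D.
P2: S = E(K, 0x87) = 0x65; 0xC7 ⊕ 0x65 = 0xA2.
P3: S = E(K, 0x65) = 0x03; 0x73 ⊕ 0x03 = 0x70.

P3 = 0x70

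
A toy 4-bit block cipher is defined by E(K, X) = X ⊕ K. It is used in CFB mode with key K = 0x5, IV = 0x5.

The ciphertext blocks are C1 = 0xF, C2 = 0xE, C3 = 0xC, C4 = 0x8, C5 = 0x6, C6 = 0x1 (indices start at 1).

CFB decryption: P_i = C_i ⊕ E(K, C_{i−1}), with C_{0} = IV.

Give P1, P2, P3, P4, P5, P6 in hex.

P1: E(K, 0x5) = 0x0; 0xF ⊕ 0x0 = 0xF.
P2: E(K, 0xF) = 0xA; 0xE ⊕ 0xA = 0x4.
P3: E(K, 0xE) = 0xB; 0xC ⊕ 0xB = 0x7.
P4: E(K, 0xC) = 0x9; 0x8 ⊕ 0x9 = 0x1.
P5: E(K, 0x8) = 0xD; 0x6 ⊕ 0xD = 0xB.
P6: E(K, 0x6) = 0x3; 0x1 ⊕ 0x3 = 0x2.

P1 = 0xF, P2 = 0x4, P3 = 0x7, P4 = 0x1, P5 = 0xB, P6 = 0x2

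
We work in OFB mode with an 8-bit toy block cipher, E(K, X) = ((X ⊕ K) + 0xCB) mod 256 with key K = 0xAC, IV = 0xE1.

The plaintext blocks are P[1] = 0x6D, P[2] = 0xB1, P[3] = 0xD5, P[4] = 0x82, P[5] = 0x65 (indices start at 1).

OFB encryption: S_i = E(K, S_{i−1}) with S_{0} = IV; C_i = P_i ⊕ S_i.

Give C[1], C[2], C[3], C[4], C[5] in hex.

C[1]: S = E(K, 0xE1) = 0x18; 0x6D ⊕ 0x18 = 0x75.
C[2]: S = E(K, 0x18) = 0x7F; 0xB1 ⊕ 0x7F = 0xCE.
C[3]: S = E(K, 0x7F) = 0x9E; 0xD5 ⊕ 0x9E = 0x4B.
C[4]: S = E(K, 0x9E) = 0xFD; 0x82 ⊕ 0xFD = 0x7F.
C[5]: S = E(K, 0xFD) = 0x1C; 0x65 ⊕ 0x1C = 0x79.

C[1] = 0x75, C[2] = 0xCE, C[3] = 0x4B, C[4] = 0x7F, C[5] = 0x79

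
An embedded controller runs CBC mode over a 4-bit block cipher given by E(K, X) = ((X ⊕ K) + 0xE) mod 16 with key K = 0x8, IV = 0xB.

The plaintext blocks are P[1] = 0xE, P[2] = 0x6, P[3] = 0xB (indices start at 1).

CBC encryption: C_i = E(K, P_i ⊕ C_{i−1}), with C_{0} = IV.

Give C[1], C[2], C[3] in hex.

C[1]: P[1] ⊕ 0xB = 0x5; E(K, 0x5) = 0xB.
C[2]: P[2] ⊕ 0xB = 0xD; E(K, 0xD) = 0x3.
C[3]: P[3] ⊕ 0x3 = 0x8; E(K, 0x8) = 0xE.

C[1] = 0xB, C[2] = 0x3, C[3] = 0xE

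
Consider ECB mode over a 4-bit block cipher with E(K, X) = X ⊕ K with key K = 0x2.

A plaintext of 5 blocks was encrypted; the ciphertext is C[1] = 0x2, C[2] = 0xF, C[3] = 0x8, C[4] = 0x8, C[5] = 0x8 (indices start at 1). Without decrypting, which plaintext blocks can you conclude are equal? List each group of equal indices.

P[3] = P[4] = P[5]

ECB encrypts each block independently with the same key, so equal ciphertext blocks imply equal plaintext blocks.
C[3] = C[4] = C[5] = 0x8, so P[3] = P[4] = P[5].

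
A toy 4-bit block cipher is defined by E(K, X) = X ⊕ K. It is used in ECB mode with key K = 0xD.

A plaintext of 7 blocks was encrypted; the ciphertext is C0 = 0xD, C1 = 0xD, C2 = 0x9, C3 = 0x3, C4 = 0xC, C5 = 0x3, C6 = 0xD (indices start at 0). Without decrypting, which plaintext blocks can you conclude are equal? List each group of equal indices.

ECB encrypts each block independently with the same key, so equal ciphertext blocks imply equal plaintext blocks.
C0 = C1 = C6 = 0xD, so P0 = P1 = P6.
C3 = C5 = 0x3, so P3 = P5.

P0 = P1 = P6; P3 = P5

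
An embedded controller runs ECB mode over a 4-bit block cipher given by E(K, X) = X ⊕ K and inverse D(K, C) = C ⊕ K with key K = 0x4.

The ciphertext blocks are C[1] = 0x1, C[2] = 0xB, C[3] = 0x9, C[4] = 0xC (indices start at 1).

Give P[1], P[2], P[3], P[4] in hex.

P[1] = 0x5, P[2] = 0xF, P[3] = 0xD, P[4] = 0x8

ECB decryption: P_i = D(K, C_i).
P[1]: D(K, 0x1) = 0x5.
P[2]: D(K, 0xB) = 0xF.
P[3]: D(K, 0x9) = 0xD.
P[4]: D(K, 0xC) = 0x8.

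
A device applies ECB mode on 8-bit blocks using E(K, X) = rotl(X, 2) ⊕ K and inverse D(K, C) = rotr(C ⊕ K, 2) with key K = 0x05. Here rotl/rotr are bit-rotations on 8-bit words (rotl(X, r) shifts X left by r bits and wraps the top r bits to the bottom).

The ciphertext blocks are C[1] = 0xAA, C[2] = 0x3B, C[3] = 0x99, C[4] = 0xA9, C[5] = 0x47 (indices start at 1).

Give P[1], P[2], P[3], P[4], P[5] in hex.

P[1] = 0xEB, P[2] = 0x8F, P[3] = 0x27, P[4] = 0x2B, P[5] = 0x90

ECB decryption: P_i = D(K, C_i).
P[1]: D(K, 0xAA) = 0xEB.
P[2]: D(K, 0x3B) = 0x8F.
P[3]: D(K, 0x99) = 0x27.
P[4]: D(K, 0xA9) = 0x2B.
P[5]: D(K, 0x47) = 0x90.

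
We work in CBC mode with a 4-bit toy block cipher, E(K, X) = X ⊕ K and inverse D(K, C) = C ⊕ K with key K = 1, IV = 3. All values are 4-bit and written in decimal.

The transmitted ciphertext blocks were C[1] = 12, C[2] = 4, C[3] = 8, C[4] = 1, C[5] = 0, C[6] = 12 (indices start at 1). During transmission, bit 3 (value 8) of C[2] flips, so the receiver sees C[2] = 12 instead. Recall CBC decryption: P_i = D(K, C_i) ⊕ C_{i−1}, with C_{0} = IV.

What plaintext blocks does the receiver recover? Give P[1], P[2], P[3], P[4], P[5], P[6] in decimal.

Only C[2] changed, to 12. In CBC, a change in C_i garbles P_i and flips the same bit in P_{i+1}. Decrypting the received ciphertext:
P[1]: D(K, 12) = 13; 13 ⊕ 3 = 14.
P[2]: D(K, 12) = 13; 13 ⊕ 12 = 1.
P[3]: D(K, 8) = 9; 9 ⊕ 12 = 5.
P[4]: D(K, 1) = 0; 0 ⊕ 8 = 8.
P[5]: D(K, 0) = 1; 1 ⊕ 1 = 0.
P[6]: D(K, 12) = 13; 13 ⊕ 0 = 13.
Blocks that differ from the original plaintext: P[2], P[3].

P[1] = 14, P[2] = 1, P[3] = 5, P[4] = 8, P[5] = 0, P[6] = 13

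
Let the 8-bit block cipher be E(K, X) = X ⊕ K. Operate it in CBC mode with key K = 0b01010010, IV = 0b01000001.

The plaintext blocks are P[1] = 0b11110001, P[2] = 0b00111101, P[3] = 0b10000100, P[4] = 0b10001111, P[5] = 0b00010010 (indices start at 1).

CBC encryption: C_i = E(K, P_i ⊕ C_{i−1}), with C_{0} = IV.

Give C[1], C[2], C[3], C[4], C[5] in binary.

C[1] = 0b11100010, C[2] = 0b10001101, C[3] = 0b01011011, C[4] = 0b10000110, C[5] = 0b11000110

C[1]: P[1] ⊕ 0b01000001 = 0b10110000; E(K, 0b10110000) = 0b11100010.
C[2]: P[2] ⊕ 0b11100010 = 0b11011111; E(K, 0b11011111) = 0b10001101.
C[3]: P[3] ⊕ 0b10001101 = 0b00001001; E(K, 0b00001001) = 0b01011011.
C[4]: P[4] ⊕ 0b01011011 = 0b11010100; E(K, 0b11010100) = 0b10000110.
C[5]: P[5] ⊕ 0b10000110 = 0b10010100; E(K, 0b10010100) = 0b11000110.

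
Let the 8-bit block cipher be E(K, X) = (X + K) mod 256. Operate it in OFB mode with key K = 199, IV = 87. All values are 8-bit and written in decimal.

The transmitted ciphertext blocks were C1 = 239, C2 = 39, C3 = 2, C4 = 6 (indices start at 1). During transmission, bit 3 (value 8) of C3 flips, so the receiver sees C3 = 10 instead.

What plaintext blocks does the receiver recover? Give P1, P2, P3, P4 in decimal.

OFB decryption: S_i = E(K, S_{i−1}) with S_{0} = IV; P_i = C_i ⊕ S_i.
Only C3 changed, to 10. In OFB, a change in C_i flips the same bit in P_i only; the keystream is unaffected. Decrypting the received ciphertext:
P1: S = E(K, 87) = 30; 239 ⊕ 30 = 241.
P2: S = E(K, 30) = 229; 39 ⊕ 229 = 194.
P3: S = E(K, 229) = 172; 10 ⊕ 172 = 166.
P4: S = E(K, 172) = 115; 6 ⊕ 115 = 117.
Blocks that differ from the original plaintext: P3.

P1 = 241, P2 = 194, P3 = 166, P4 = 117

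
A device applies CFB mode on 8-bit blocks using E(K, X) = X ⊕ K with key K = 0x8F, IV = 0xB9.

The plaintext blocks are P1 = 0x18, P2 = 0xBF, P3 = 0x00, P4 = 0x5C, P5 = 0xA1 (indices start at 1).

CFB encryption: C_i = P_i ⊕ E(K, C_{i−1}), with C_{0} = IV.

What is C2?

C2 = 0x1E

C1: E(K, 0xB9) = 0x36; 0x18 ⊕ 0x36 = 0x2E.
C2: E(K, 0x2E) = 0xA1; 0xBF ⊕ 0xA1 = 0x1E.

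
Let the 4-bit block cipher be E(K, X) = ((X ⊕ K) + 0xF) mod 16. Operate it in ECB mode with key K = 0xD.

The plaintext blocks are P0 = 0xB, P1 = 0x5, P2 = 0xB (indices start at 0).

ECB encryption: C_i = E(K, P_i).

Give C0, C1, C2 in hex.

C0 = 0x5, C1 = 0x7, C2 = 0x5

C0: E(K, 0xB) = 0x5.
C1: E(K, 0x5) = 0x7.
C2: E(K, 0xB) = 0x5.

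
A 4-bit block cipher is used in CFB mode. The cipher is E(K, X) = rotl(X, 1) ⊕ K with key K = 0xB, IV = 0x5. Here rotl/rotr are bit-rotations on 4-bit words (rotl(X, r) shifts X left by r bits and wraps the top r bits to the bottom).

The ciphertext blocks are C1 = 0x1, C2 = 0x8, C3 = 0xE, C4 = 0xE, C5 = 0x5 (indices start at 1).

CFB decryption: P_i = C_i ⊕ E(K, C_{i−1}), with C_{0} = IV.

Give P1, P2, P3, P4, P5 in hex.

P1: E(K, 0x5) = 0x1; 0x1 ⊕ 0x1 = 0x0.
P2: E(K, 0x1) = 0x9; 0x8 ⊕ 0x9 = 0x1.
P3: E(K, 0x8) = 0xA; 0xE ⊕ 0xA = 0x4.
P4: E(K, 0xE) = 0x6; 0xE ⊕ 0x6 = 0x8.
P5: E(K, 0xE) = 0x6; 0x5 ⊕ 0x6 = 0x3.

P1 = 0x0, P2 = 0x1, P3 = 0x4, P4 = 0x8, P5 = 0x3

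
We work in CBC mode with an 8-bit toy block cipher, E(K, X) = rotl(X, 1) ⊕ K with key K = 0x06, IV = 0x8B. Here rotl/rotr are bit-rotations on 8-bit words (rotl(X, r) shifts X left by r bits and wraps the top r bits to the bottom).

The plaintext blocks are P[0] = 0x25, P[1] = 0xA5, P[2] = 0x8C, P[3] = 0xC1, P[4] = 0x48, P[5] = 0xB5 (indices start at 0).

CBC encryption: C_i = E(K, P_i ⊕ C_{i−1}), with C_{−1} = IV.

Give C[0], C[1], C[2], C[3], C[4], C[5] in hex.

C[0]: P[0] ⊕ 0x8B = 0xAE; E(K, 0xAE) = 0x5B.
C[1]: P[1] ⊕ 0x5B = 0xFE; E(K, 0xFE) = 0xFB.
C[2]: P[2] ⊕ 0xFB = 0x77; E(K, 0x77) = 0xE8.
C[3]: P[3] ⊕ 0xE8 = 0x29; E(K, 0x29) = 0x54.
C[4]: P[4] ⊕ 0x54 = 0x1C; E(K, 0x1C) = 0x3E.
C[5]: P[5] ⊕ 0x3E = 0x8B; E(K, 0x8B) = 0x11.

C[0] = 0x5B, C[1] = 0xFB, C[2] = 0xE8, C[3] = 0x54, C[4] = 0x3E, C[5] = 0x11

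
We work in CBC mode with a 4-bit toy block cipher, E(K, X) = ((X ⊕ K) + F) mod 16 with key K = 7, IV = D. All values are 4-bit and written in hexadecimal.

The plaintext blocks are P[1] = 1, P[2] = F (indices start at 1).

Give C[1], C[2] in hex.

CBC encryption: C_i = E(K, P_i ⊕ C_{i−1}), with C_{0} = IV.
C[1]: P[1] ⊕ D = C; E(K, C) = A.
C[2]: P[2] ⊕ A = 5; E(K, 5) = 1.

C[1] = A, C[2] = 1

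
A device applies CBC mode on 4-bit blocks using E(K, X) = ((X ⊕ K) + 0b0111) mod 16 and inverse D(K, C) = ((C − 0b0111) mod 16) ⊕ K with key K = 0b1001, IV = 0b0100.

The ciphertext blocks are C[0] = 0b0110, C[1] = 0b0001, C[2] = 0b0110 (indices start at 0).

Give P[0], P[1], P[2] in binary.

CBC decryption: P_i = D(K, C_i) ⊕ C_{i−1}, with C_{−1} = IV.
P[0]: D(K, 0b0110) = 0b0110; 0b0110 ⊕ 0b0100 = 0b0010.
P[1]: D(K, 0b0001) = 0b0011; 0b0011 ⊕ 0b0110 = 0b0101.
P[2]: D(K, 0b0110) = 0b0110; 0b0110 ⊕ 0b0001 = 0b0111.

P[0] = 0b0010, P[1] = 0b0101, P[2] = 0b0111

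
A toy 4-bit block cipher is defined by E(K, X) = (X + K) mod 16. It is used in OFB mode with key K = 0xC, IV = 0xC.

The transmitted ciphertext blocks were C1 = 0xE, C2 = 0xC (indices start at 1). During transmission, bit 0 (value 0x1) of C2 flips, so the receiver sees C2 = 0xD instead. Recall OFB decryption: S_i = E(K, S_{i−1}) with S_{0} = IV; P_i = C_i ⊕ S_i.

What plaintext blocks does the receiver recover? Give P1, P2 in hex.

P1 = 0x6, P2 = 0x9

Only C2 changed, to 0xD. In OFB, a change in C_i flips the same bit in P_i only; the keystream is unaffected. Decrypting the received ciphertext:
P1: S = E(K, 0xC) = 0x8; 0xE ⊕ 0x8 = 0x6.
P2: S = E(K, 0x8) = 0x4; 0xD ⊕ 0x4 = 0x9.
Blocks that differ from the original plaintext: P2.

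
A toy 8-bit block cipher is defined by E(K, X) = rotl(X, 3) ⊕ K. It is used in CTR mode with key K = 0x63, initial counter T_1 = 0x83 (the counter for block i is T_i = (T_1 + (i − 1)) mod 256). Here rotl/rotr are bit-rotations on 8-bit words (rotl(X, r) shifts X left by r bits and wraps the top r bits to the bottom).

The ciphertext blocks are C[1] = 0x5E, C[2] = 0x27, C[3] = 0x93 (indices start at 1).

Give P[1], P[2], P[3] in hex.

P[1] = 0x21, P[2] = 0x60, P[3] = 0xDC

CTR decryption: S_i = E(K, T_i) where T_i is the counter for block i; P_i = C_i ⊕ S_i.
P[1]: T = 0x83, S = E(K, T) = 0x7F; 0x5E ⊕ 0x7F = 0x21.
P[2]: T = 0x84, S = E(K, T) = 0x47; 0x27 ⊕ 0x47 = 0x60.
P[3]: T = 0x85, S = E(K, T) = 0x4F; 0x93 ⊕ 0x4F = 0xDC.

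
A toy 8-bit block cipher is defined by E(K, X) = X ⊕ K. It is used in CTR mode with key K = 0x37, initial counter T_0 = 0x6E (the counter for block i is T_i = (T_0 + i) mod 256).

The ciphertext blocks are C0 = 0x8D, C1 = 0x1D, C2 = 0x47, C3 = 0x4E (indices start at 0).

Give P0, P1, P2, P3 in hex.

CTR decryption: S_i = E(K, T_i) where T_i is the counter for block i; P_i = C_i ⊕ S_i.
P0: T = 0x6E, S = E(K, T) = 0x59; 0x8D ⊕ 0x59 = 0xD4.
P1: T = 0x6F, S = E(K, T) = 0x58; 0x1D ⊕ 0x58 = 0x45.
P2: T = 0x70, S = E(K, T) = 0x47; 0x47 ⊕ 0x47 = 0x00.
P3: T = 0x71, S = E(K, T) = 0x46; 0x4E ⊕ 0x46 = 0x08.

P0 = 0xD4, P1 = 0x45, P2 = 0x00, P3 = 0x08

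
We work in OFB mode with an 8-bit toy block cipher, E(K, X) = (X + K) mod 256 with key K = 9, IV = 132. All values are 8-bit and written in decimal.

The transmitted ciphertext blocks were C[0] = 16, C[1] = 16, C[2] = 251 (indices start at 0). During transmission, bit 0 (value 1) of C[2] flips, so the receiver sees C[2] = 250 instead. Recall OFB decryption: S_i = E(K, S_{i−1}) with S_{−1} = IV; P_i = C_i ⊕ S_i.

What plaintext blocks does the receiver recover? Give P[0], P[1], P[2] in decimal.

Only C[2] changed, to 250. In OFB, a change in C_i flips the same bit in P_i only; the keystream is unaffected. Decrypting the received ciphertext:
P[0]: S = E(K, 132) = 141; 16 ⊕ 141 = 157.
P[1]: S = E(K, 141) = 150; 16 ⊕ 150 = 134.
P[2]: S = E(K, 150) = 159; 250 ⊕ 159 = 101.
Blocks that differ from the original plaintext: P[2].

P[0] = 157, P[1] = 134, P[2] = 101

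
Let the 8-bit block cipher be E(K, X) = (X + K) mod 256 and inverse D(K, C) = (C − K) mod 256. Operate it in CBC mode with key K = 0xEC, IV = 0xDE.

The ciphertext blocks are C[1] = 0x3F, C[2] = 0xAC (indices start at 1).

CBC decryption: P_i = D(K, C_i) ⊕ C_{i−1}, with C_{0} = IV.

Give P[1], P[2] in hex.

P[1]: D(K, 0x3F) = 0x53; 0x53 ⊕ 0xDE = 0x8D.
P[2]: D(K, 0xAC) = 0xC0; 0xC0 ⊕ 0x3F = 0xFF.

P[1] = 0x8D, P[2] = 0xFF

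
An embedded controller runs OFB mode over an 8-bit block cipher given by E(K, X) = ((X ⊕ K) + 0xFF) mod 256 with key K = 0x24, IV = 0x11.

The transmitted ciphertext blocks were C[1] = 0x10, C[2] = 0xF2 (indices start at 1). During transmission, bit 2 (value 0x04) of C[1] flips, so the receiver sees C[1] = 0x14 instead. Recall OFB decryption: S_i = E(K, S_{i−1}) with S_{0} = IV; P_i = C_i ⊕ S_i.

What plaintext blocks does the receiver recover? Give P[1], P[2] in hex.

Only C[1] changed, to 0x14. In OFB, a change in C_i flips the same bit in P_i only; the keystream is unaffected. Decrypting the received ciphertext:
P[1]: S = E(K, 0x11) = 0x34; 0x14 ⊕ 0x34 = 0x20.
P[2]: S = E(K, 0x34) = 0x0F; 0xF2 ⊕ 0x0F = 0xFD.
Blocks that differ from the original plaintext: P[1].

P[1] = 0x20, P[2] = 0xFD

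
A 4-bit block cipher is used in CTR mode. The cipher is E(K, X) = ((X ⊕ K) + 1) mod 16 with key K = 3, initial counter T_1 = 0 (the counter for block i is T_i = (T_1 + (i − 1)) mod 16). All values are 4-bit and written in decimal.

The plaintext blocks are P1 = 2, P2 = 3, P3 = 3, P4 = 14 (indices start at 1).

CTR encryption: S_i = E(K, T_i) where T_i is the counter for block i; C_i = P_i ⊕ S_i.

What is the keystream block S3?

2

C1: T = 0, S = E(K, T) = 4; 2 ⊕ 4 = 6.
C2: T = 1, S = E(K, T) = 3; 3 ⊕ 3 = 0.
C3: T = 2, S = E(K, T) = 2; 3 ⊕ 2 = 1.
So S3 = 2.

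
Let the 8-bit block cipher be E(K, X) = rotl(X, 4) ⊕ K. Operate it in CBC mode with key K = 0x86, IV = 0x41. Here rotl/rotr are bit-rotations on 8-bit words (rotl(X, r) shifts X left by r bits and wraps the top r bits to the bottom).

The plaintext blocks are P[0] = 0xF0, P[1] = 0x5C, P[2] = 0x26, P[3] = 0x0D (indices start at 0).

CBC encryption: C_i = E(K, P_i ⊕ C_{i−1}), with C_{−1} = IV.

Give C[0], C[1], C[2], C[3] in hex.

C[0]: P[0] ⊕ 0x41 = 0xB1; E(K, 0xB1) = 0x9D.
C[1]: P[1] ⊕ 0x9D = 0xC1; E(K, 0xC1) = 0x9A.
C[2]: P[2] ⊕ 0x9A = 0xBC; E(K, 0xBC) = 0x4D.
C[3]: P[3] ⊕ 0x4D = 0x40; E(K, 0x40) = 0x82.

C[0] = 0x9D, C[1] = 0x9A, C[2] = 0x4D, C[3] = 0x82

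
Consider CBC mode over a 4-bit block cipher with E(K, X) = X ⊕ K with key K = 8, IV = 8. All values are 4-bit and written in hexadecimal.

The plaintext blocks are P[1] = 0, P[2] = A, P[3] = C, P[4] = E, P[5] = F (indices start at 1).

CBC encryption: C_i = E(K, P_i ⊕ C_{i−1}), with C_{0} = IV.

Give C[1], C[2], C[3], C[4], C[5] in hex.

C[1]: P[1] ⊕ 8 = 8; E(K, 8) = 0.
C[2]: P[2] ⊕ 0 = A; E(K, A) = 2.
C[3]: P[3] ⊕ 2 = E; E(K, E) = 6.
C[4]: P[4] ⊕ 6 = 8; E(K, 8) = 0.
C[5]: P[5] ⊕ 0 = F; E(K, F) = 7.

C[1] = 0, C[2] = 2, C[3] = 6, C[4] = 0, C[5] = 7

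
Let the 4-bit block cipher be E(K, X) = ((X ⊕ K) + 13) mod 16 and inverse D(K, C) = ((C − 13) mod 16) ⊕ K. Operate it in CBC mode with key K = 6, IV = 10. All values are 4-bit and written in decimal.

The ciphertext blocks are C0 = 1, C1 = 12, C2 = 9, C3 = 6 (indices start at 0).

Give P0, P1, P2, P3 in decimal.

CBC decryption: P_i = D(K, C_i) ⊕ C_{i−1}, with C_{−1} = IV.
P0: D(K, 1) = 2; 2 ⊕ 10 = 8.
P1: D(K, 12) = 9; 9 ⊕ 1 = 8.
P2: D(K, 9) = 10; 10 ⊕ 12 = 6.
P3: D(K, 6) = 15; 15 ⊕ 9 = 6.

P0 = 8, P1 = 8, P2 = 6, P3 = 6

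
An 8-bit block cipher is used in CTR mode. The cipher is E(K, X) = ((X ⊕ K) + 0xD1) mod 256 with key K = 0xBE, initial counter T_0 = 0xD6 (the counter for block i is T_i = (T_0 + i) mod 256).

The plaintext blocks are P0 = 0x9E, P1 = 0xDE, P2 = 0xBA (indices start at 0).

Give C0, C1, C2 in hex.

CTR encryption: S_i = E(K, T_i) where T_i is the counter for block i; C_i = P_i ⊕ S_i.
C0: T = 0xD6, S = E(K, T) = 0x39; 0x9E ⊕ 0x39 = 0xA7.
C1: T = 0xD7, S = E(K, T) = 0x3A; 0xDE ⊕ 0x3A = 0xE4.
C2: T = 0xD8, S = E(K, T) = 0x37; 0xBA ⊕ 0x37 = 0x8D.

C0 = 0xA7, C1 = 0xE4, C2 = 0x8D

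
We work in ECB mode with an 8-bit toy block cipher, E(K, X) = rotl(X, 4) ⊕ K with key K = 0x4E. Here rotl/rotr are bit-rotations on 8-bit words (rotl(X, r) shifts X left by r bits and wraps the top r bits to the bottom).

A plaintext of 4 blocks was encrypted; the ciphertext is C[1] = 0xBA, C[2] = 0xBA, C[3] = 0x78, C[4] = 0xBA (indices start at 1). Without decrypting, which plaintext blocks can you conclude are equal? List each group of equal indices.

ECB encrypts each block independently with the same key, so equal ciphertext blocks imply equal plaintext blocks.
C[1] = C[2] = C[4] = 0xBA, so P[1] = P[2] = P[4].

P[1] = P[2] = P[4]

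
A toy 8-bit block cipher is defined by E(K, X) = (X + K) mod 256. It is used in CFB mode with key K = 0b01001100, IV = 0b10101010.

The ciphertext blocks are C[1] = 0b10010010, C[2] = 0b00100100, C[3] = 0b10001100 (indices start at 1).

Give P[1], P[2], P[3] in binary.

P[1] = 0b01100100, P[2] = 0b11111010, P[3] = 0b11111100

CFB decryption: P_i = C_i ⊕ E(K, C_{i−1}), with C_{0} = IV.
P[1]: E(K, 0b10101010) = 0b11110110; 0b10010010 ⊕ 0b11110110 = 0b01100100.
P[2]: E(K, 0b10010010) = 0b11011110; 0b00100100 ⊕ 0b11011110 = 0b11111010.
P[3]: E(K, 0b00100100) = 0b01110000; 0b10001100 ⊕ 0b01110000 = 0b11111100.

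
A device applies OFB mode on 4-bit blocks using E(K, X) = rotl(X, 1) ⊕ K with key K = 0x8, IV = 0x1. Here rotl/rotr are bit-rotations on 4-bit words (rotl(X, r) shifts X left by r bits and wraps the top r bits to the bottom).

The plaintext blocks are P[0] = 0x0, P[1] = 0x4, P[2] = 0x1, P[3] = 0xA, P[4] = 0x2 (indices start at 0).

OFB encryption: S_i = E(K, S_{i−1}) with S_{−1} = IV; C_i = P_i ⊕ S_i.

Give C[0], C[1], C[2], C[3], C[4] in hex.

C[0]: S = E(K, 0x1) = 0xA; 0x0 ⊕ 0xA = 0xA.
C[1]: S = E(K, 0xA) = 0xD; 0x4 ⊕ 0xD = 0x9.
C[2]: S = E(K, 0xD) = 0x3; 0x1 ⊕ 0x3 = 0x2.
C[3]: S = E(K, 0x3) = 0xE; 0xA ⊕ 0xE = 0x4.
C[4]: S = E(K, 0xE) = 0x5; 0x2 ⊕ 0x5 = 0x7.

C[0] = 0xA, C[1] = 0x9, C[2] = 0x2, C[3] = 0x4, C[4] = 0x7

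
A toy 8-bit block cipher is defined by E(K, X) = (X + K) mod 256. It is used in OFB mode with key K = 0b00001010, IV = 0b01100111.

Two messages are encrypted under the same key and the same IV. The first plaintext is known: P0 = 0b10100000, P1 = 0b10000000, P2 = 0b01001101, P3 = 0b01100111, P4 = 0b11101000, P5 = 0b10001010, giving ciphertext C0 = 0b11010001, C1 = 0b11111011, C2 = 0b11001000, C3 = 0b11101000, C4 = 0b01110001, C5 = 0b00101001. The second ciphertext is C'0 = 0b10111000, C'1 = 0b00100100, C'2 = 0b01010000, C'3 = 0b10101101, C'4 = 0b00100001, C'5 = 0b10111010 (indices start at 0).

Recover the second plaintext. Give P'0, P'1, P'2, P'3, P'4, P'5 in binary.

In OFB with a reused IV, both messages share the same keystream S_i, so C_i ⊕ C'_i = P_i ⊕ P'_i and thus P'_i = P_i ⊕ C_i ⊕ C'_i.
P'0: 0b10100000 ⊕ 0b11010001 ⊕ 0b10111000 = 0b11001001.
P'1: 0b10000000 ⊕ 0b11111011 ⊕ 0b00100100 = 0b01011111.
P'2: 0b01001101 ⊕ 0b11001000 ⊕ 0b01010000 = 0b11010101.
P'3: 0b01100111 ⊕ 0b11101000 ⊕ 0b10101101 = 0b00100010.
P'4: 0b11101000 ⊕ 0b01110001 ⊕ 0b00100001 = 0b10111000.
P'5: 0b10001010 ⊕ 0b00101001 ⊕ 0b10111010 = 0b00011001.

P'0 = 0b11001001, P'1 = 0b01011111, P'2 = 0b11010101, P'3 = 0b00100010, P'4 = 0b10111000, P'5 = 0b00011001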